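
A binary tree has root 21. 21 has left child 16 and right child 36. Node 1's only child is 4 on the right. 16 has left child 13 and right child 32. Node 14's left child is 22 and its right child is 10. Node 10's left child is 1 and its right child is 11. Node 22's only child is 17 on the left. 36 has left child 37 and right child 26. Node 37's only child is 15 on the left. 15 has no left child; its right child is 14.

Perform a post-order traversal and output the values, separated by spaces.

13 32 16 17 22 4 1 11 10 14 15 37 26 36 21

Post-order visits the left subtree, then the right subtree, then the node.
At 21: go left to 16.
  At 16: go left to 13.
    13 is a leaf — visit 13.
  At 16: go right to 32.
    32 is a leaf — visit 32.
  Visit 16.
At 21: go right to 36.
  At 36: go left to 37.
    At 37: go left to 15.
      At 15: no left child.
      At 15: go right to 14.
        At 14: go left to 22.
          At 22: go left to 17.
            17 is a leaf — visit 17.
          At 22: no right child.
          Visit 22.
        At 14: go right to 10.
          At 10: go left to 1.
            At 1: no left child.
            At 1: go right to 4.
              4 is a leaf — visit 4.
            Visit 1.
          At 10: go right to 11.
            11 is a leaf — visit 11.
          Visit 10.
        Visit 14.
      Visit 15.
    At 37: no right child.
    Visit 37.
  At 36: go right to 26.
    26 is a leaf — visit 26.
  Visit 36.
Visit 21.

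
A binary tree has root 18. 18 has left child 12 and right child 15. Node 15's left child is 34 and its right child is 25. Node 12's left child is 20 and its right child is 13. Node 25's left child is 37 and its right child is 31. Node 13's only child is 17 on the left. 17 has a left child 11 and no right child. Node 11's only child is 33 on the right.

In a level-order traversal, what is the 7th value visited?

25

Level-order visits nodes level by level from the root, left to right within each level.
Level 0: 18
Level 1: 12, 15
Level 2: 20, 13, 34, 25
Level 3: 17, 37, 31
Level 4: 11
Level 5: 33
Full level-order sequence: 18, 12, 15, 20, 13, 34, 25, 17, 37, 31, 11, 33.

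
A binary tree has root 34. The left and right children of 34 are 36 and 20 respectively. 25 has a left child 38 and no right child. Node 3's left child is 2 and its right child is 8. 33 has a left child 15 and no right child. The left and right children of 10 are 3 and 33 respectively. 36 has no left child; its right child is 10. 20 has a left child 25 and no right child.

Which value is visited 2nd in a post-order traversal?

Post-order visits the left subtree, then the right subtree, then the node.
At 34: go left to 36.
  At 36: no left child.
  At 36: go right to 10.
    At 10: go left to 3.
      At 3: go left to 2.
        2 is a leaf — visit 2.
      At 3: go right to 8.
        8 is a leaf — visit 8.
      Visit 3.
    At 10: go right to 33.
      At 33: go left to 15.
        15 is a leaf — visit 15.
      At 33: no right child.
      Visit 33.
    Visit 10.
  Visit 36.
At 34: go right to 20.
  At 20: go left to 25.
    At 25: go left to 38.
      38 is a leaf — visit 38.
    At 25: no right child.
    Visit 25.
  At 20: no right child.
  Visit 20.
Visit 34.
Full post-order sequence: 2, 8, 3, 15, 33, 10, 36, 38, 25, 20, 34.

8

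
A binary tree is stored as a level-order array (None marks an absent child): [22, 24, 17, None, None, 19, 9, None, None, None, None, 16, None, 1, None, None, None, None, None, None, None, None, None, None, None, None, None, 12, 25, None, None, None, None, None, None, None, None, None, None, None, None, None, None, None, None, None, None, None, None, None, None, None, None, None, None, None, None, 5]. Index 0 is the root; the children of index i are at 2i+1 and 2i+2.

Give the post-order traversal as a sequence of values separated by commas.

24, 16, 19, 12, 5, 25, 1, 9, 17, 22

Post-order visits the left subtree, then the right subtree, then the node.
At 22: go left to 24.
  24 is a leaf — visit 24.
At 22: go right to 17.
  At 17: go left to 19.
    At 19: go left to 16.
      16 is a leaf — visit 16.
    At 19: no right child.
    Visit 19.
  At 17: go right to 9.
    At 9: go left to 1.
      At 1: go left to 12.
        12 is a leaf — visit 12.
      At 1: go right to 25.
        At 25: go left to 5.
          5 is a leaf — visit 5.
        At 25: no right child.
        Visit 25.
      Visit 1.
    At 9: no right child.
    Visit 9.
  Visit 17.
Visit 22.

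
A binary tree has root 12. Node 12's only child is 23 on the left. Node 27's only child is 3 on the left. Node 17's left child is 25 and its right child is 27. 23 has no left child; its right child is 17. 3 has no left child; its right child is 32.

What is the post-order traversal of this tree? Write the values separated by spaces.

25 32 3 27 17 23 12

Post-order visits the left subtree, then the right subtree, then the node.
At 12: go left to 23.
  At 23: no left child.
  At 23: go right to 17.
    At 17: go left to 25.
      25 is a leaf — visit 25.
    At 17: go right to 27.
      At 27: go left to 3.
        At 3: no left child.
        At 3: go right to 32.
          32 is a leaf — visit 32.
        Visit 3.
      At 27: no right child.
      Visit 27.
    Visit 17.
  Visit 23.
At 12: no right child.
Visit 12.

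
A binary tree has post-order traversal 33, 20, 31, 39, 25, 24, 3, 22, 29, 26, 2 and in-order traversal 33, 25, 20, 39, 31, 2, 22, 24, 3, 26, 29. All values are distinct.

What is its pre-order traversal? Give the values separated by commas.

2, 25, 33, 39, 20, 31, 26, 22, 3, 24, 29

The last element of post-order is the root; it splits in-order into left and right subtrees.
Root 2: left subtree has 5 nodes {33, 25, 20, 39, 31}, right has 5 {22, 24, 3, 26, 29}.
  Root 25: left subtree has 1 node {33}, right has 3 {20, 39, 31}.
    Root 39: left subtree has 1 node {20}, right has 1 {31}.
  Root 26: left subtree has 3 nodes {22, 24, 3}, right has 1 {29}.
    Root 22: left subtree has 0 nodes { }, right has 2 {24, 3}.
      Root 3: left subtree has 1 node {24}, right has 0 { }.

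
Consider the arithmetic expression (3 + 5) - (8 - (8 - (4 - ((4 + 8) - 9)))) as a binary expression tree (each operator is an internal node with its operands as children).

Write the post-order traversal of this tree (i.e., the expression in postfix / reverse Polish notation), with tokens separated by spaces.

3 5 + 8 8 4 4 8 + 9 - - - - -

Post-order on an expression tree gives postfix notation: for each operator, emit left operand, right operand, then the operator.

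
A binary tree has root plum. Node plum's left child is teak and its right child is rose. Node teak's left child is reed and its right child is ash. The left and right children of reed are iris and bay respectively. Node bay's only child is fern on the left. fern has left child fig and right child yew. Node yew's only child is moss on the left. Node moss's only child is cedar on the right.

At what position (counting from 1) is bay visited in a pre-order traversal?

Pre-order visits the node, then its left subtree, then its right subtree.
Visit plum.
At plum: go left to teak.
  Visit teak.
  At teak: go left to reed.
    Visit reed.
    At reed: go left to iris.
      iris is a leaf — visit iris.
    At reed: go right to bay.
      Visit bay.
      At bay: go left to fern.
        Visit fern.
        At fern: go left to fig.
          fig is a leaf — visit fig.
        At fern: go right to yew.
          Visit yew.
          At yew: go left to moss.
            Visit moss.
            At moss: no left child.
            At moss: go right to cedar.
              cedar is a leaf — visit cedar.
          At yew: no right child.
      At bay: no right child.
  At teak: go right to ash.
    ash is a leaf — visit ash.
At plum: go right to rose.
  rose is a leaf — visit rose.
Full pre-order sequence: plum, teak, reed, iris, bay, fern, fig, yew, moss, cedar, ash, rose.

5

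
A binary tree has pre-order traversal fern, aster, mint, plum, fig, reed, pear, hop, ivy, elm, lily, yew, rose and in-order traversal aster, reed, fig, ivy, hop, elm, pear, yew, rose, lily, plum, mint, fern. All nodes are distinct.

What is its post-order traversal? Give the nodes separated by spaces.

reed ivy elm hop rose yew lily pear fig plum mint aster fern

The first element of pre-order is the root; it splits in-order into left and right subtrees.
Root fern: left subtree has 12 nodes {aster, reed, fig, ivy, hop, elm, pear, yew, rose, lily, plum, mint}, right has 0 { }.
  Root aster: left subtree has 0 nodes { }, right has 11 {reed, fig, ivy, hop, elm, pear, yew, rose, lily, plum, mint}.
    Root mint: left subtree has 10 nodes {reed, fig, ivy, hop, elm, pear, yew, rose, lily, plum}, right has 0 { }.
      Root plum: left subtree has 9 nodes {reed, fig, ivy, hop, elm, pear, yew, rose, lily}, right has 0 { }.
        Root fig: left subtree has 1 node {reed}, right has 7 {ivy, hop, elm, pear, yew, rose, lily}.
          Root pear: left subtree has 3 nodes {ivy, hop, elm}, right has 3 {yew, rose, lily}.
            Root hop: left subtree has 1 node {ivy}, right has 1 {elm}.
            Root lily: left subtree has 2 nodes {yew, rose}, right has 0 { }.
              Root yew: left subtree has 0 nodes { }, right has 1 {rose}.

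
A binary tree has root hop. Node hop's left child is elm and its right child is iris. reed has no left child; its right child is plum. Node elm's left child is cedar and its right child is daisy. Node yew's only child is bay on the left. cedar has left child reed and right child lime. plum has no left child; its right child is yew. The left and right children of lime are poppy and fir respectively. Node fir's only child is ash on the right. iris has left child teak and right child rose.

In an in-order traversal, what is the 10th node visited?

In-order visits the left subtree, then the node, then the right subtree.
At hop: go left to elm.
  At elm: go left to cedar.
    At cedar: go left to reed.
      At reed: no left child.
      Visit reed.
      At reed: go right to plum.
        At plum: no left child.
        Visit plum.
        At plum: go right to yew.
          At yew: go left to bay.
            bay is a leaf — visit bay.
          Visit yew.
          At yew: no right child.
    Visit cedar.
    At cedar: go right to lime.
      At lime: go left to poppy.
        poppy is a leaf — visit poppy.
      Visit lime.
      At lime: go right to fir.
        At fir: no left child.
        Visit fir.
        At fir: go right to ash.
          ash is a leaf — visit ash.
  Visit elm.
  At elm: go right to daisy.
    daisy is a leaf — visit daisy.
Visit hop.
At hop: go right to iris.
  At iris: go left to teak.
    teak is a leaf — visit teak.
  Visit iris.
  At iris: go right to rose.
    rose is a leaf — visit rose.
Full in-order sequence: reed, plum, bay, yew, cedar, poppy, lime, fir, ash, elm, daisy, hop, teak, iris, rose.

elm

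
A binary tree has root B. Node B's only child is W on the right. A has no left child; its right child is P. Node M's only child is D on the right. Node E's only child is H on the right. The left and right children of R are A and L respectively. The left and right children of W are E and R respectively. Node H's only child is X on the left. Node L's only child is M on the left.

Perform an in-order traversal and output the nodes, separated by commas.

In-order visits the left subtree, then the node, then the right subtree.
At B: no left child.
Visit B.
At B: go right to W.
  At W: go left to E.
    At E: no left child.
    Visit E.
    At E: go right to H.
      At H: go left to X.
        X is a leaf — visit X.
      Visit H.
      At H: no right child.
  Visit W.
  At W: go right to R.
    At R: go left to A.
      At A: no left child.
      Visit A.
      At A: go right to P.
        P is a leaf — visit P.
    Visit R.
    At R: go right to L.
      At L: go left to M.
        At M: no left child.
        Visit M.
        At M: go right to D.
          D is a leaf — visit D.
      Visit L.
      At L: no right child.

B, E, X, H, W, A, P, R, M, D, L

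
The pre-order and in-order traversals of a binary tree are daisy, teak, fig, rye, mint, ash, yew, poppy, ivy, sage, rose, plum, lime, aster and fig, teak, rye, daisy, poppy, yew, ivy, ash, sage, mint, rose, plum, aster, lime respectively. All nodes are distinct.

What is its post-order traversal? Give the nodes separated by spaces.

fig rye teak poppy ivy yew sage ash aster lime plum rose mint daisy

The first element of pre-order is the root; it splits in-order into left and right subtrees.
Root daisy: left subtree has 3 nodes {fig, teak, rye}, right has 10 {poppy, yew, ivy, ash, sage, mint, rose, plum, aster, lime}.
  Root teak: left subtree has 1 node {fig}, right has 1 {rye}.
  Root mint: left subtree has 5 nodes {poppy, yew, ivy, ash, sage}, right has 4 {rose, plum, aster, lime}.
    Root ash: left subtree has 3 nodes {poppy, yew, ivy}, right has 1 {sage}.
      Root yew: left subtree has 1 node {poppy}, right has 1 {ivy}.
    Root rose: left subtree has 0 nodes { }, right has 3 {plum, aster, lime}.
      Root plum: left subtree has 0 nodes { }, right has 2 {aster, lime}.
        Root lime: left subtree has 1 node {aster}, right has 0 { }.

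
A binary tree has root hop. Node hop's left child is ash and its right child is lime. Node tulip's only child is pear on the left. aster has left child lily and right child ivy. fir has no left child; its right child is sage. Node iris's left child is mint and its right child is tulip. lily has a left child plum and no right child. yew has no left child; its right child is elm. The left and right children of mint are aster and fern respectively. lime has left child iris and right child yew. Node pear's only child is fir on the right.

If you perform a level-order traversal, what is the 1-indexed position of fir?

Level-order visits nodes level by level from the root, left to right within each level.
Level 0: hop
Level 1: ash, lime
Level 2: iris, yew
Level 3: mint, tulip, elm
Level 4: aster, fern, pear
Level 5: lily, ivy, fir
Level 6: plum, sage
Full level-order sequence: hop, ash, lime, iris, yew, mint, tulip, elm, aster, fern, pear, lily, ivy, fir, plum, sage.

14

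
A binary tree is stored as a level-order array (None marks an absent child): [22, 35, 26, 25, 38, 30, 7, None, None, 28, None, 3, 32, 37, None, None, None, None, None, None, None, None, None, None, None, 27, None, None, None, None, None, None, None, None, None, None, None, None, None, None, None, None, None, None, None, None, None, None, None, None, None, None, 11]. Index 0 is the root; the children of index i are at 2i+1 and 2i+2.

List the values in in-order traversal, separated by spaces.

25 35 28 38 22 3 30 27 11 32 26 37 7

In-order visits the left subtree, then the node, then the right subtree.
At 22: go left to 35.
  At 35: go left to 25.
    25 is a leaf — visit 25.
  Visit 35.
  At 35: go right to 38.
    At 38: go left to 28.
      28 is a leaf — visit 28.
    Visit 38.
    At 38: no right child.
Visit 22.
At 22: go right to 26.
  At 26: go left to 30.
    At 30: go left to 3.
      3 is a leaf — visit 3.
    Visit 30.
    At 30: go right to 32.
      At 32: go left to 27.
        At 27: no left child.
        Visit 27.
        At 27: go right to 11.
          11 is a leaf — visit 11.
      Visit 32.
      At 32: no right child.
  Visit 26.
  At 26: go right to 7.
    At 7: go left to 37.
      37 is a leaf — visit 37.
    Visit 7.
    At 7: no right child.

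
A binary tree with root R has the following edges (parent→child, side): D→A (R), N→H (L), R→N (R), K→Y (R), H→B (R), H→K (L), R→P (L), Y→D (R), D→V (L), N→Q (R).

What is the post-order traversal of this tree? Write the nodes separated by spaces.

P V A D Y K B H Q N R

Post-order visits the left subtree, then the right subtree, then the node.
At R: go left to P.
  P is a leaf — visit P.
At R: go right to N.
  At N: go left to H.
    At H: go left to K.
      At K: no left child.
      At K: go right to Y.
        At Y: no left child.
        At Y: go right to D.
          At D: go left to V.
            V is a leaf — visit V.
          At D: go right to A.
            A is a leaf — visit A.
          Visit D.
        Visit Y.
      Visit K.
    At H: go right to B.
      B is a leaf — visit B.
    Visit H.
  At N: go right to Q.
    Q is a leaf — visit Q.
  Visit N.
Visit R.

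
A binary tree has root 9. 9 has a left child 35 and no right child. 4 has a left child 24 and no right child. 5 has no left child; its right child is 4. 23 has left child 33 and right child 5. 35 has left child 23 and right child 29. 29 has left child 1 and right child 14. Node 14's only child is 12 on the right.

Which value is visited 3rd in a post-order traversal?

4

Post-order visits the left subtree, then the right subtree, then the node.
At 9: go left to 35.
  At 35: go left to 23.
    At 23: go left to 33.
      33 is a leaf — visit 33.
    At 23: go right to 5.
      At 5: no left child.
      At 5: go right to 4.
        At 4: go left to 24.
          24 is a leaf — visit 24.
        At 4: no right child.
        Visit 4.
      Visit 5.
    Visit 23.
  At 35: go right to 29.
    At 29: go left to 1.
      1 is a leaf — visit 1.
    At 29: go right to 14.
      At 14: no left child.
      At 14: go right to 12.
        12 is a leaf — visit 12.
      Visit 14.
    Visit 29.
  Visit 35.
At 9: no right child.
Visit 9.
Full post-order sequence: 33, 24, 4, 5, 23, 1, 12, 14, 29, 35, 9.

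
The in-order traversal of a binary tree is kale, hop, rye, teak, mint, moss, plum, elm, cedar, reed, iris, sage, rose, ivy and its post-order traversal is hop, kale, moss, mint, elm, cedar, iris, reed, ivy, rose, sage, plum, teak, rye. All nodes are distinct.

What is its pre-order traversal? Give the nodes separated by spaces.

rye kale hop teak plum mint moss sage reed cedar elm iris rose ivy

The last element of post-order is the root; it splits in-order into left and right subtrees.
Root rye: left subtree has 2 nodes {kale, hop}, right has 11 {teak, mint, moss, plum, elm, cedar, reed, iris, sage, rose, ivy}.
  Root kale: left subtree has 0 nodes { }, right has 1 {hop}.
  Root teak: left subtree has 0 nodes { }, right has 10 {mint, moss, plum, elm, cedar, reed, iris, sage, rose, ivy}.
    Root plum: left subtree has 2 nodes {mint, moss}, right has 7 {elm, cedar, reed, iris, sage, rose, ivy}.
      Root mint: left subtree has 0 nodes { }, right has 1 {moss}.
      Root sage: left subtree has 4 nodes {elm, cedar, reed, iris}, right has 2 {rose, ivy}.
        Root reed: left subtree has 2 nodes {elm, cedar}, right has 1 {iris}.
          Root cedar: left subtree has 1 node {elm}, right has 0 { }.
        Root rose: left subtree has 0 nodes { }, right has 1 {ivy}.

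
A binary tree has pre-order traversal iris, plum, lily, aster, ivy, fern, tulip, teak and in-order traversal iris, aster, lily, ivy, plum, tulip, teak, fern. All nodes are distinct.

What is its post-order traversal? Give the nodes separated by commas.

The first element of pre-order is the root; it splits in-order into left and right subtrees.
Root iris: left subtree has 0 nodes { }, right has 7 {aster, lily, ivy, plum, tulip, teak, fern}.
  Root plum: left subtree has 3 nodes {aster, lily, ivy}, right has 3 {tulip, teak, fern}.
    Root lily: left subtree has 1 node {aster}, right has 1 {ivy}.
    Root fern: left subtree has 2 nodes {tulip, teak}, right has 0 { }.
      Root tulip: left subtree has 0 nodes { }, right has 1 {teak}.

aster, ivy, lily, teak, tulip, fern, plum, iris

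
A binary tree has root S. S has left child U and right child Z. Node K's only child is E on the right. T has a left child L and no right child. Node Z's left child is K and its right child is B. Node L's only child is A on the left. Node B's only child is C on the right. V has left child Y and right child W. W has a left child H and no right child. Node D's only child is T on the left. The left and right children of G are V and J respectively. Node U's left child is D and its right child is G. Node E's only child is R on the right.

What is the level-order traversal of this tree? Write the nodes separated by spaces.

Level-order visits nodes level by level from the root, left to right within each level.
Level 0: S
Level 1: U, Z
Level 2: D, G, K, B
Level 3: T, V, J, E, C
Level 4: L, Y, W, R
Level 5: A, H

S U Z D G K B T V J E C L Y W R A H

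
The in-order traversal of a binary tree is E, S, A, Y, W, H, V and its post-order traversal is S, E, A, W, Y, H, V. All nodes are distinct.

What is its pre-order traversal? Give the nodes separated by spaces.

The last element of post-order is the root; it splits in-order into left and right subtrees.
Root V: left subtree has 6 nodes {E, S, A, Y, W, H}, right has 0 { }.
  Root H: left subtree has 5 nodes {E, S, A, Y, W}, right has 0 { }.
    Root Y: left subtree has 3 nodes {E, S, A}, right has 1 {W}.
      Root A: left subtree has 2 nodes {E, S}, right has 0 { }.
        Root E: left subtree has 0 nodes { }, right has 1 {S}.

V H Y A E S W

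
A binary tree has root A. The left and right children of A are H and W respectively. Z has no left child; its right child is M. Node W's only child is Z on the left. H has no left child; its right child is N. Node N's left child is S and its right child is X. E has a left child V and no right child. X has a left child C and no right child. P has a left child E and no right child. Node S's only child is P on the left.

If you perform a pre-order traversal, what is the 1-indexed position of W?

10

Pre-order visits the node, then its left subtree, then its right subtree.
Visit A.
At A: go left to H.
  Visit H.
  At H: no left child.
  At H: go right to N.
    Visit N.
    At N: go left to S.
      Visit S.
      At S: go left to P.
        Visit P.
        At P: go left to E.
          Visit E.
          At E: go left to V.
            V is a leaf — visit V.
          At E: no right child.
        At P: no right child.
      At S: no right child.
    At N: go right to X.
      Visit X.
      At X: go left to C.
        C is a leaf — visit C.
      At X: no right child.
At A: go right to W.
  Visit W.
  At W: go left to Z.
    Visit Z.
    At Z: no left child.
    At Z: go right to M.
      M is a leaf — visit M.
  At W: no right child.
Full pre-order sequence: A, H, N, S, P, E, V, X, C, W, Z, M.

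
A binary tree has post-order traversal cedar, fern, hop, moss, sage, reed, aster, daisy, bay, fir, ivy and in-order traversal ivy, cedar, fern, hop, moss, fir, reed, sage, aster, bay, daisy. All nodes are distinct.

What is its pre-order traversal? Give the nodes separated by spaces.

The last element of post-order is the root; it splits in-order into left and right subtrees.
Root ivy: left subtree has 0 nodes { }, right has 10 {cedar, fern, hop, moss, fir, reed, sage, aster, bay, daisy}.
  Root fir: left subtree has 4 nodes {cedar, fern, hop, moss}, right has 5 {reed, sage, aster, bay, daisy}.
    Root moss: left subtree has 3 nodes {cedar, fern, hop}, right has 0 { }.
      Root hop: left subtree has 2 nodes {cedar, fern}, right has 0 { }.
        Root fern: left subtree has 1 node {cedar}, right has 0 { }.
    Root bay: left subtree has 3 nodes {reed, sage, aster}, right has 1 {daisy}.
      Root aster: left subtree has 2 nodes {reed, sage}, right has 0 { }.
        Root reed: left subtree has 0 nodes { }, right has 1 {sage}.

ivy fir moss hop fern cedar bay aster reed sage daisy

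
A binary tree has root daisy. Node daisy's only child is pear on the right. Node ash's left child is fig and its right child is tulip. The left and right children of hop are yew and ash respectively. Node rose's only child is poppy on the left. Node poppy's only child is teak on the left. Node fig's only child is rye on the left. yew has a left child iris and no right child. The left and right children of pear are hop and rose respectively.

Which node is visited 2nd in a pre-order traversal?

pear

Pre-order visits the node, then its left subtree, then its right subtree.
Visit daisy.
At daisy: no left child.
At daisy: go right to pear.
  Visit pear.
  At pear: go left to hop.
    Visit hop.
    At hop: go left to yew.
      Visit yew.
      At yew: go left to iris.
        iris is a leaf — visit iris.
      At yew: no right child.
    At hop: go right to ash.
      Visit ash.
      At ash: go left to fig.
        Visit fig.
        At fig: go left to rye.
          rye is a leaf — visit rye.
        At fig: no right child.
      At ash: go right to tulip.
        tulip is a leaf — visit tulip.
  At pear: go right to rose.
    Visit rose.
    At rose: go left to poppy.
      Visit poppy.
      At poppy: go left to teak.
        teak is a leaf — visit teak.
      At poppy: no right child.
    At rose: no right child.
Full pre-order sequence: daisy, pear, hop, yew, iris, ash, fig, rye, tulip, rose, poppy, teak.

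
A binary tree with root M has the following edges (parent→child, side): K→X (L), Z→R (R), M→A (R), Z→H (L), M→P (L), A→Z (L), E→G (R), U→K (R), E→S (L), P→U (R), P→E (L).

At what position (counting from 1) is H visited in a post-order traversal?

Post-order visits the left subtree, then the right subtree, then the node.
At M: go left to P.
  At P: go left to E.
    At E: go left to S.
      S is a leaf — visit S.
    At E: go right to G.
      G is a leaf — visit G.
    Visit E.
  At P: go right to U.
    At U: no left child.
    At U: go right to K.
      At K: go left to X.
        X is a leaf — visit X.
      At K: no right child.
      Visit K.
    Visit U.
  Visit P.
At M: go right to A.
  At A: go left to Z.
    At Z: go left to H.
      H is a leaf — visit H.
    At Z: go right to R.
      R is a leaf — visit R.
    Visit Z.
  At A: no right child.
  Visit A.
Visit M.
Full post-order sequence: S, G, E, X, K, U, P, H, R, Z, A, M.

8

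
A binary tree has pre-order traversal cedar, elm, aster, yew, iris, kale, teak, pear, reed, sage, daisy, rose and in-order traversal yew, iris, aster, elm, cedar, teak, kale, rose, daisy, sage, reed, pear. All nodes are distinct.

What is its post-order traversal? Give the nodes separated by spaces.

iris yew aster elm teak rose daisy sage reed pear kale cedar

The first element of pre-order is the root; it splits in-order into left and right subtrees.
Root cedar: left subtree has 4 nodes {yew, iris, aster, elm}, right has 7 {teak, kale, rose, daisy, sage, reed, pear}.
  Root elm: left subtree has 3 nodes {yew, iris, aster}, right has 0 { }.
    Root aster: left subtree has 2 nodes {yew, iris}, right has 0 { }.
      Root yew: left subtree has 0 nodes { }, right has 1 {iris}.
  Root kale: left subtree has 1 node {teak}, right has 5 {rose, daisy, sage, reed, pear}.
    Root pear: left subtree has 4 nodes {rose, daisy, sage, reed}, right has 0 { }.
      Root reed: left subtree has 3 nodes {rose, daisy, sage}, right has 0 { }.
        Root sage: left subtree has 2 nodes {rose, daisy}, right has 0 { }.
          Root daisy: left subtree has 1 node {rose}, right has 0 { }.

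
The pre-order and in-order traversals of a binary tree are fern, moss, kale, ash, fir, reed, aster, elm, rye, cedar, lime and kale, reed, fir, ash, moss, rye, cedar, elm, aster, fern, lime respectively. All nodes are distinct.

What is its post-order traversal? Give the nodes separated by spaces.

reed fir ash kale cedar rye elm aster moss lime fern

The first element of pre-order is the root; it splits in-order into left and right subtrees.
Root fern: left subtree has 9 nodes {kale, reed, fir, ash, moss, rye, cedar, elm, aster}, right has 1 {lime}.
  Root moss: left subtree has 4 nodes {kale, reed, fir, ash}, right has 4 {rye, cedar, elm, aster}.
    Root kale: left subtree has 0 nodes { }, right has 3 {reed, fir, ash}.
      Root ash: left subtree has 2 nodes {reed, fir}, right has 0 { }.
        Root fir: left subtree has 1 node {reed}, right has 0 { }.
    Root aster: left subtree has 3 nodes {rye, cedar, elm}, right has 0 { }.
      Root elm: left subtree has 2 nodes {rye, cedar}, right has 0 { }.
        Root rye: left subtree has 0 nodes { }, right has 1 {cedar}.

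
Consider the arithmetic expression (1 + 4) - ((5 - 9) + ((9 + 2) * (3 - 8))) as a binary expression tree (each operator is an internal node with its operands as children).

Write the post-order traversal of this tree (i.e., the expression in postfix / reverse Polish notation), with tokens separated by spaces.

1 4 + 5 9 - 9 2 + 3 8 - * + -

Post-order on an expression tree gives postfix notation: for each operator, emit left operand, right operand, then the operator.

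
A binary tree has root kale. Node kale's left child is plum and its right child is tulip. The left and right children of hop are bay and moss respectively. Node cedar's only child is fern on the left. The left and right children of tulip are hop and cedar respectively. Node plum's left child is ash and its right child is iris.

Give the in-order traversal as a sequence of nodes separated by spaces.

ash plum iris kale bay hop moss tulip fern cedar

In-order visits the left subtree, then the node, then the right subtree.
At kale: go left to plum.
  At plum: go left to ash.
    ash is a leaf — visit ash.
  Visit plum.
  At plum: go right to iris.
    iris is a leaf — visit iris.
Visit kale.
At kale: go right to tulip.
  At tulip: go left to hop.
    At hop: go left to bay.
      bay is a leaf — visit bay.
    Visit hop.
    At hop: go right to moss.
      moss is a leaf — visit moss.
  Visit tulip.
  At tulip: go right to cedar.
    At cedar: go left to fern.
      fern is a leaf — visit fern.
    Visit cedar.
    At cedar: no right child.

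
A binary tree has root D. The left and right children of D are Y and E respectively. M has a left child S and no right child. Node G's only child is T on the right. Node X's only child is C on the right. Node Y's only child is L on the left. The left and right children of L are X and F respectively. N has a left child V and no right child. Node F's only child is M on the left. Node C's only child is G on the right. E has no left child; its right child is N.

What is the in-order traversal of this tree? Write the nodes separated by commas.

X, C, G, T, L, S, M, F, Y, D, E, V, N

In-order visits the left subtree, then the node, then the right subtree.
At D: go left to Y.
  At Y: go left to L.
    At L: go left to X.
      At X: no left child.
      Visit X.
      At X: go right to C.
        At C: no left child.
        Visit C.
        At C: go right to G.
          At G: no left child.
          Visit G.
          At G: go right to T.
            T is a leaf — visit T.
    Visit L.
    At L: go right to F.
      At F: go left to M.
        At M: go left to S.
          S is a leaf — visit S.
        Visit M.
        At M: no right child.
      Visit F.
      At F: no right child.
  Visit Y.
  At Y: no right child.
Visit D.
At D: go right to E.
  At E: no left child.
  Visit E.
  At E: go right to N.
    At N: go left to V.
      V is a leaf — visit V.
    Visit N.
    At N: no right child.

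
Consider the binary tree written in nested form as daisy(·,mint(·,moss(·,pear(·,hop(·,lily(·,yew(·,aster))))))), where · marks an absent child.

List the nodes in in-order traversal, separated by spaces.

In-order visits the left subtree, then the node, then the right subtree.
At daisy: no left child.
Visit daisy.
At daisy: go right to mint.
  At mint: no left child.
  Visit mint.
  At mint: go right to moss.
    At moss: no left child.
    Visit moss.
    At moss: go right to pear.
      At pear: no left child.
      Visit pear.
      At pear: go right to hop.
        At hop: no left child.
        Visit hop.
        At hop: go right to lily.
          At lily: no left child.
          Visit lily.
          At lily: go right to yew.
            At yew: no left child.
            Visit yew.
            At yew: go right to aster.
              aster is a leaf — visit aster.

daisy mint moss pear hop lily yew aster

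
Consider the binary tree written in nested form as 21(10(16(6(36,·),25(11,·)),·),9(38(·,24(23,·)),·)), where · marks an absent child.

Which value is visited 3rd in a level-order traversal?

9

Level-order visits nodes level by level from the root, left to right within each level.
Level 0: 21
Level 1: 10, 9
Level 2: 16, 38
Level 3: 6, 25, 24
Level 4: 36, 11, 23
Full level-order sequence: 21, 10, 9, 16, 38, 6, 25, 24, 36, 11, 23.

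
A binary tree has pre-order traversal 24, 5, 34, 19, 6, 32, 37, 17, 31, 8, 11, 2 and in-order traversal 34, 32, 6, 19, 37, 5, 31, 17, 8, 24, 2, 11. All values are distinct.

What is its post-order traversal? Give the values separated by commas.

The first element of pre-order is the root; it splits in-order into left and right subtrees.
Root 24: left subtree has 9 nodes {34, 32, 6, 19, 37, 5, 31, 17, 8}, right has 2 {2, 11}.
  Root 5: left subtree has 5 nodes {34, 32, 6, 19, 37}, right has 3 {31, 17, 8}.
    Root 34: left subtree has 0 nodes { }, right has 4 {32, 6, 19, 37}.
      Root 19: left subtree has 2 nodes {32, 6}, right has 1 {37}.
        Root 6: left subtree has 1 node {32}, right has 0 { }.
    Root 17: left subtree has 1 node {31}, right has 1 {8}.
  Root 11: left subtree has 1 node {2}, right has 0 { }.

32, 6, 37, 19, 34, 31, 8, 17, 5, 2, 11, 24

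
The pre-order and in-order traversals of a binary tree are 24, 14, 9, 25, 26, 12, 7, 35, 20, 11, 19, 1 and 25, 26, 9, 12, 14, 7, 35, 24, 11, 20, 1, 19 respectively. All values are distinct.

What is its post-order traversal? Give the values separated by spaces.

The first element of pre-order is the root; it splits in-order into left and right subtrees.
Root 24: left subtree has 7 nodes {25, 26, 9, 12, 14, 7, 35}, right has 4 {11, 20, 1, 19}.
  Root 14: left subtree has 4 nodes {25, 26, 9, 12}, right has 2 {7, 35}.
    Root 9: left subtree has 2 nodes {25, 26}, right has 1 {12}.
      Root 25: left subtree has 0 nodes { }, right has 1 {26}.
    Root 7: left subtree has 0 nodes { }, right has 1 {35}.
  Root 20: left subtree has 1 node {11}, right has 2 {1, 19}.
    Root 19: left subtree has 1 node {1}, right has 0 { }.

26 25 12 9 35 7 14 11 1 19 20 24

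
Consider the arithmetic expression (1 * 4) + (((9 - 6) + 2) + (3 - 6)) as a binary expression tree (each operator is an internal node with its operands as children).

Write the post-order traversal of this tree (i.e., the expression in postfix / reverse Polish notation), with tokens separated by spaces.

1 4 * 9 6 - 2 + 3 6 - + +

Post-order on an expression tree gives postfix notation: for each operator, emit left operand, right operand, then the operator.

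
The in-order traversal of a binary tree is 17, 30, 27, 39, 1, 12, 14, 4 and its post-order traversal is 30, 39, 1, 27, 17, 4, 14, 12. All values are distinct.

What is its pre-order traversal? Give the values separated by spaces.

12 17 27 30 1 39 14 4

The last element of post-order is the root; it splits in-order into left and right subtrees.
Root 12: left subtree has 5 nodes {17, 30, 27, 39, 1}, right has 2 {14, 4}.
  Root 17: left subtree has 0 nodes { }, right has 4 {30, 27, 39, 1}.
    Root 27: left subtree has 1 node {30}, right has 2 {39, 1}.
      Root 1: left subtree has 1 node {39}, right has 0 { }.
  Root 14: left subtree has 0 nodes { }, right has 1 {4}.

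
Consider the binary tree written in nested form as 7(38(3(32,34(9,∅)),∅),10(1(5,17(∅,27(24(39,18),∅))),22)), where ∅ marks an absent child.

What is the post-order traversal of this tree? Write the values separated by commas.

Post-order visits the left subtree, then the right subtree, then the node.
At 7: go left to 38.
  At 38: go left to 3.
    At 3: go left to 32.
      32 is a leaf — visit 32.
    At 3: go right to 34.
      At 34: go left to 9.
        9 is a leaf — visit 9.
      At 34: no right child.
      Visit 34.
    Visit 3.
  At 38: no right child.
  Visit 38.
At 7: go right to 10.
  At 10: go left to 1.
    At 1: go left to 5.
      5 is a leaf — visit 5.
    At 1: go right to 17.
      At 17: no left child.
      At 17: go right to 27.
        At 27: go left to 24.
          At 24: go left to 39.
            39 is a leaf — visit 39.
          At 24: go right to 18.
            18 is a leaf — visit 18.
          Visit 24.
        At 27: no right child.
        Visit 27.
      Visit 17.
    Visit 1.
  At 10: go right to 22.
    22 is a leaf — visit 22.
  Visit 10.
Visit 7.

32, 9, 34, 3, 38, 5, 39, 18, 24, 27, 17, 1, 22, 10, 7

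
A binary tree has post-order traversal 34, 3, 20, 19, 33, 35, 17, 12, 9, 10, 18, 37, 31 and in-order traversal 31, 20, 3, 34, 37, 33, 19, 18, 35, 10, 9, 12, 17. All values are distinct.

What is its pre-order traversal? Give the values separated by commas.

The last element of post-order is the root; it splits in-order into left and right subtrees.
Root 31: left subtree has 0 nodes { }, right has 12 {20, 3, 34, 37, 33, 19, 18, 35, 10, 9, 12, 17}.
  Root 37: left subtree has 3 nodes {20, 3, 34}, right has 8 {33, 19, 18, 35, 10, 9, 12, 17}.
    Root 20: left subtree has 0 nodes { }, right has 2 {3, 34}.
      Root 3: left subtree has 0 nodes { }, right has 1 {34}.
    Root 18: left subtree has 2 nodes {33, 19}, right has 5 {35, 10, 9, 12, 17}.
      Root 33: left subtree has 0 nodes { }, right has 1 {19}.
      Root 10: left subtree has 1 node {35}, right has 3 {9, 12, 17}.
        Root 9: left subtree has 0 nodes { }, right has 2 {12, 17}.
          Root 12: left subtree has 0 nodes { }, right has 1 {17}.

31, 37, 20, 3, 34, 18, 33, 19, 10, 35, 9, 12, 17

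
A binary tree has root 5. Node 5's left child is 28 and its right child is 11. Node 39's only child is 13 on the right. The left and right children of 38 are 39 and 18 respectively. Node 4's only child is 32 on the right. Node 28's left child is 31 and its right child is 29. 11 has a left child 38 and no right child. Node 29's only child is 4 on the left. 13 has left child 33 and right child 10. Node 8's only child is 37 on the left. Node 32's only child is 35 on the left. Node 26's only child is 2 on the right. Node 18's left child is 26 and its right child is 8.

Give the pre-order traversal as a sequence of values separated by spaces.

5 28 31 29 4 32 35 11 38 39 13 33 10 18 26 2 8 37

Pre-order visits the node, then its left subtree, then its right subtree.
Visit 5.
At 5: go left to 28.
  Visit 28.
  At 28: go left to 31.
    31 is a leaf — visit 31.
  At 28: go right to 29.
    Visit 29.
    At 29: go left to 4.
      Visit 4.
      At 4: no left child.
      At 4: go right to 32.
        Visit 32.
        At 32: go left to 35.
          35 is a leaf — visit 35.
        At 32: no right child.
    At 29: no right child.
At 5: go right to 11.
  Visit 11.
  At 11: go left to 38.
    Visit 38.
    At 38: go left to 39.
      Visit 39.
      At 39: no left child.
      At 39: go right to 13.
        Visit 13.
        At 13: go left to 33.
          33 is a leaf — visit 33.
        At 13: go right to 10.
          10 is a leaf — visit 10.
    At 38: go right to 18.
      Visit 18.
      At 18: go left to 26.
        Visit 26.
        At 26: no left child.
        At 26: go right to 2.
          2 is a leaf — visit 2.
      At 18: go right to 8.
        Visit 8.
        At 8: go left to 37.
          37 is a leaf — visit 37.
        At 8: no right child.
  At 11: no right child.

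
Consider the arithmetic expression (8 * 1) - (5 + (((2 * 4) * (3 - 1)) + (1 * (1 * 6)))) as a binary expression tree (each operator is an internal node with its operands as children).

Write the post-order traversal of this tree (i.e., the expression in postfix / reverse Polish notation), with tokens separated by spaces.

8 1 * 5 2 4 * 3 1 - * 1 1 6 * * + + -

Post-order on an expression tree gives postfix notation: for each operator, emit left operand, right operand, then the operator.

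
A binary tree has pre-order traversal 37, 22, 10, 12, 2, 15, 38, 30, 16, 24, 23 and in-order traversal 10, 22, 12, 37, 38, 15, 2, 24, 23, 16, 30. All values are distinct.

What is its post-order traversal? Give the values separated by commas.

The first element of pre-order is the root; it splits in-order into left and right subtrees.
Root 37: left subtree has 3 nodes {10, 22, 12}, right has 7 {38, 15, 2, 24, 23, 16, 30}.
  Root 22: left subtree has 1 node {10}, right has 1 {12}.
  Root 2: left subtree has 2 nodes {38, 15}, right has 4 {24, 23, 16, 30}.
    Root 15: left subtree has 1 node {38}, right has 0 { }.
    Root 30: left subtree has 3 nodes {24, 23, 16}, right has 0 { }.
      Root 16: left subtree has 2 nodes {24, 23}, right has 0 { }.
        Root 24: left subtree has 0 nodes { }, right has 1 {23}.

10, 12, 22, 38, 15, 23, 24, 16, 30, 2, 37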